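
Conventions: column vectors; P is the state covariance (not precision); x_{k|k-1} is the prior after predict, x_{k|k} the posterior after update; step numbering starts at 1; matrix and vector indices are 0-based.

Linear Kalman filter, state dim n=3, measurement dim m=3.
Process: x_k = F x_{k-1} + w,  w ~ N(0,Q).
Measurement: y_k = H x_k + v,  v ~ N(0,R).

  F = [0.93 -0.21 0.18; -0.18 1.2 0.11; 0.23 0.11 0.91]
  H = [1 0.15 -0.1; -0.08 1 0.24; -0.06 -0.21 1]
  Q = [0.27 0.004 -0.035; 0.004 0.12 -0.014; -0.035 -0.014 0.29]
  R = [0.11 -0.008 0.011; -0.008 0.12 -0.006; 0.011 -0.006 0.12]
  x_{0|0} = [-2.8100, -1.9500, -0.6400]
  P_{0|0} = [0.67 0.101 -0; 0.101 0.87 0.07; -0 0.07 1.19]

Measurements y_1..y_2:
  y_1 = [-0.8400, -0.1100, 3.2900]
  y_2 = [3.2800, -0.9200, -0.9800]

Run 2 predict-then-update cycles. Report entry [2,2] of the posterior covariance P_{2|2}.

P_post[2,2] = 0.0884

step 1: x^-=[-2.3190, -1.9046, -1.4432]  P^-=[0.8817 -0.1738 0.2766; -0.1738 1.3838 0.2954; 0.2766 0.2954 1.3405]  S=[0.9199 -0.0252 0.1473; -0.0252 1.7456 0.2913; 0.1473 0.2913 1.3631]  K=[0.8779 -0.1092 0.1194; 0.0575 0.8724 -0.1815; 0.0681 0.1956 0.8766]  nu=[1.6204, 1.9554, 4.1941]  x^+=[-0.6094, -0.8665, 2.7262]  P^+=[0.1043 -0.0190 0.0269; -0.0190 0.1051 -0.0054; 0.0269 -0.0054 0.1052]
step 2: x^-=[0.1060, -0.6303, 2.2454]  P^-=[0.3851 -0.0589 0.0259; -0.0589 0.2817 -0.0085; 0.0259 -0.0085 0.3932]  S=[0.4827 -0.0572 -0.0228; -0.0572 0.4312 0.0231; -0.0228 0.0231 0.5259]  K=[0.7658 -0.0956 0.0662; 0.0400 0.6729 -0.1497; 0.0233 0.1577 0.7421]  nu=[3.4931, -0.8201, -3.3514]  x^+=[2.6375, -0.5408, -0.2895]  P^+=[0.0899 -0.0154 0.0191; -0.0154 0.0814 -0.0054; 0.0191 -0.0054 0.0884]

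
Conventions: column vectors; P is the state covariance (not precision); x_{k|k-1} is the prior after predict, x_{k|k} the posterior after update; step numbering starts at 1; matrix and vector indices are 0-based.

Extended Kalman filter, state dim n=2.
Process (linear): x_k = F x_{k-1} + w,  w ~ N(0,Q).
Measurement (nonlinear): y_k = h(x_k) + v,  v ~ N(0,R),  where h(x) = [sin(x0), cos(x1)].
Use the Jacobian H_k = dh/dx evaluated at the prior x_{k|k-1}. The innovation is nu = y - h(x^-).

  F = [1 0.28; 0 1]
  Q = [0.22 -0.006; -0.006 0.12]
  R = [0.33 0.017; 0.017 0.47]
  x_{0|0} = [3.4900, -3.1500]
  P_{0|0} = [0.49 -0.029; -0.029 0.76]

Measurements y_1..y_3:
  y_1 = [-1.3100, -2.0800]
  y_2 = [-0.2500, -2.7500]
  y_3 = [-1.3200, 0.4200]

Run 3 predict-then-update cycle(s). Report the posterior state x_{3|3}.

x_post = [3.1928, -3.9684]

step 1: x^-=[2.6080, -3.1500]  P^-=[0.7533 0.1778; 0.1778 0.8800]  H_jac=[-0.8610 0.0000; 0.0000 -0.0084]  S=[0.8885 0.0183; 0.0183 0.4701]  K=[-0.7306 0.0252; -0.1721 -0.0090]  nu=[-1.8186, -1.0800]  x^+=[3.9094, -2.8272]  P^+=[0.2795 0.0661; 0.0661 0.8536]
step 2: x^-=[3.1178, -2.8272]  P^-=[0.6035 0.2992; 0.2992 0.9736]  H_jac=[-0.9997 0.0000; 0.0000 0.3092]  S=[0.9331 -0.0755; -0.0755 0.5631]  K=[-0.6402 0.0785; -0.2803 0.4971]  nu=[-0.2738, -1.7990]  x^+=[3.1519, -3.6447]  P^+=[0.2100 0.0841; 0.0841 0.7401]
step 3: x^-=[2.1314, -3.6447]  P^-=[0.5351 0.2853; 0.2853 0.8601]  H_jac=[-0.5317 0.0000; 0.0000 -0.4822]  S=[0.4813 0.0901; 0.0901 0.6700]  K=[-0.5670 -0.1290; -0.2044 -0.5915]  nu=[-2.1669, 1.2961]  x^+=[3.1928, -3.9684]  P^+=[0.3560 0.1458; 0.1458 0.5838]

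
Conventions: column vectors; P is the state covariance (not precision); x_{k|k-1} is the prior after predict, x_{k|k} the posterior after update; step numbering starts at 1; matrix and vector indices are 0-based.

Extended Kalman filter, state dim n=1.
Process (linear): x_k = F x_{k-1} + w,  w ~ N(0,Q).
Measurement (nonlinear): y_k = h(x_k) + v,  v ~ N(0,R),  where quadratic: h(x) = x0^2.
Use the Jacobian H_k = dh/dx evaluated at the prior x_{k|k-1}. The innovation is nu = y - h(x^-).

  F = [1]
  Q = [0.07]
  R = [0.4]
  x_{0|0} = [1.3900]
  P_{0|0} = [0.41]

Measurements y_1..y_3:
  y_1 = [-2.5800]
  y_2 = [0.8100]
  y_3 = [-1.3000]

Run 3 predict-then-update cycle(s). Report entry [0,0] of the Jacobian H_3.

step 1: x^-=[1.3900]  P^-=[0.4800]  H_jac=[2.7800]  S=[4.1096]  K=[0.3247]  nu=[-4.5121]  x^+=[-0.0751]  P^+=[0.0467]
step 2: x^-=[-0.0751]  P^-=[0.1167]  H_jac=[-0.1502]  S=[0.4026]  K=[-0.0435]  nu=[0.8044]  x^+=[-0.1101]  P^+=[0.1160]
step 3: x^-=[-0.1101]  P^-=[0.1860]  H_jac=[-0.2202]  S=[0.4090]  K=[-0.1001]  nu=[-1.3121]  x^+=[0.0213]  P^+=[0.1819]

H_jac[0,0] = -0.2202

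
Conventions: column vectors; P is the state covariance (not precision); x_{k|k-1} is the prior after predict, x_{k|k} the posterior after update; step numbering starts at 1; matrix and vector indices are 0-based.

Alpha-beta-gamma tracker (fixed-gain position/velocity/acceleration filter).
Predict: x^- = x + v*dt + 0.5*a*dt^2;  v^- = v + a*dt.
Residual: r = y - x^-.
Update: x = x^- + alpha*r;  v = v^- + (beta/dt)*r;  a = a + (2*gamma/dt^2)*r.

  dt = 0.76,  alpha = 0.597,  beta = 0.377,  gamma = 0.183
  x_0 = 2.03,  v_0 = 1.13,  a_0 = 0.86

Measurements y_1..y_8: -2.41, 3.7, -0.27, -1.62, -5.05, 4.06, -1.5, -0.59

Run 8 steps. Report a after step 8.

step 1: x_pred=3.1372  r=-5.5472  x^+=-0.1745  v^+=-0.9681  a^+=-2.6550
step 2: x_pred=-1.6770  r=5.3770  x^+=1.5331  v^+=-0.3186  a^+=0.7522
step 3: x_pred=1.5082  r=-1.7782  x^+=0.4466  v^+=-0.6290  a^+=-0.3746
step 4: x_pred=-0.1396  r=-1.4804  x^+=-1.0234  v^+=-1.6480  a^+=-1.3126
step 5: x_pred=-2.6550  r=-2.3950  x^+=-4.0848  v^+=-3.8337  a^+=-2.8302
step 6: x_pred=-7.8158  r=11.8758  x^+=-0.7259  v^+=-0.0936  a^+=4.6949
step 7: x_pred=0.5588  r=-2.0588  x^+=-0.6703  v^+=2.4532  a^+=3.3904
step 8: x_pred=2.1733  r=-2.7633  x^+=0.5236  v^+=3.6592  a^+=1.6394

a_post = 1.6394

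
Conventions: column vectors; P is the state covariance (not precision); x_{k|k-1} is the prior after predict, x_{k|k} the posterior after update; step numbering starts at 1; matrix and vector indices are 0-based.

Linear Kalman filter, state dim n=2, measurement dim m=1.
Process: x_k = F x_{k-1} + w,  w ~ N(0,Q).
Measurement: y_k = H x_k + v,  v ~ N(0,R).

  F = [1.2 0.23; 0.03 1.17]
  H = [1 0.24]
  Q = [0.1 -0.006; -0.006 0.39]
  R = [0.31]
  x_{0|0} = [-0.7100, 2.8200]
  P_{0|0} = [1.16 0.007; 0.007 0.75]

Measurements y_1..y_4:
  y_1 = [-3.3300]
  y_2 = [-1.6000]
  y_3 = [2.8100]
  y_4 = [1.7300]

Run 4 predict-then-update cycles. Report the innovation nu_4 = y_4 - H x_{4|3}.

innov = [-1.5361]

step 1: x^-=[-0.2034, 3.2781]  P^-=[1.8139 0.2475; 0.2475 1.4182]  S=[2.3244]  K=[0.8059; 0.2529]  nu=[-3.9133]  x^+=[-3.3573, 2.2884]  P^+=[0.3042 -0.2263; -0.2263 1.2696]
step 2: x^-=[-3.5024, 2.5767]  P^-=[0.4802 0.0273; 0.0273 2.1123]  S=[0.9250]  K=[0.5262; 0.5776]  nu=[1.2840]  x^+=[-2.8267, 3.3184]  P^+=[0.2241 -0.2538; -0.2538 1.8037]
step 3: x^-=[-2.6288, 3.7977]  P^-=[0.3779 0.1293; 0.1293 2.8415]  S=[0.9137]  K=[0.4476; 0.8879]  nu=[4.5274]  x^+=[-0.6023, 7.8176]  P^+=[0.1949 -0.2338; -0.2338 2.1212]
step 4: x^-=[1.0753, 9.1285]  P^-=[0.3638 0.2419; 0.2419 3.2774]  S=[0.9787]  K=[0.4310; 1.0509]  nu=[-1.5361]  x^+=[0.4132, 7.5142]  P^+=[0.1819 -0.2014; -0.2014 2.1966]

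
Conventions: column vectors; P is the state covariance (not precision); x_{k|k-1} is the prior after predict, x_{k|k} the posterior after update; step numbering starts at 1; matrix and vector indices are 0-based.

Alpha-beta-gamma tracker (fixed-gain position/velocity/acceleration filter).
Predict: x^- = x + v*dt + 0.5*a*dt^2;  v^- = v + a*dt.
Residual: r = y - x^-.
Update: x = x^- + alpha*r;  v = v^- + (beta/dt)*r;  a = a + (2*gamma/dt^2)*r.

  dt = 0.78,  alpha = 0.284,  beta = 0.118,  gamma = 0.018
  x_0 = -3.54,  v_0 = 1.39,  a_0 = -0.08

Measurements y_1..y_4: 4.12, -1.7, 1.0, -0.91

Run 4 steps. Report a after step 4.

step 1: x_pred=-2.4801  r=6.6001  x^+=-0.6057  v^+=2.3261  a^+=0.3105
step 2: x_pred=1.3031  r=-3.0031  x^+=0.4502  v^+=2.1140  a^+=0.1328
step 3: x_pred=2.1395  r=-1.1395  x^+=1.8159  v^+=2.0452  a^+=0.0654
step 4: x_pred=3.4311  r=-4.3411  x^+=2.1982  v^+=1.4395  a^+=-0.1915

a_post = -0.1915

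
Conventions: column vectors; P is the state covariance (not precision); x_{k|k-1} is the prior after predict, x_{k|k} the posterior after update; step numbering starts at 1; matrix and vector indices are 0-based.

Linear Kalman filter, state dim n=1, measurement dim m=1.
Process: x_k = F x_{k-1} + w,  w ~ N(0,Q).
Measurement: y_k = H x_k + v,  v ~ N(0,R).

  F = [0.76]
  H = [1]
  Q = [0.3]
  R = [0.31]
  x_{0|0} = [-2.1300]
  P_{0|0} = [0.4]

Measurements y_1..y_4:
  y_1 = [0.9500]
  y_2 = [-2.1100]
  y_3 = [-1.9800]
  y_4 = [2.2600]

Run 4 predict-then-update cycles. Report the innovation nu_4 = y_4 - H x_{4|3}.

step 1: x^-=[-1.6188]  P^-=[0.5310]  S=[0.8410]  K=[0.6314]  nu=[2.5688]  x^+=[0.0032]  P^+=[0.1957]
step 2: x^-=[0.0024]  P^-=[0.4131]  S=[0.7231]  K=[0.5713]  nu=[-2.1124]  x^+=[-1.2043]  P^+=[0.1771]
step 3: x^-=[-0.9153]  P^-=[0.4023]  S=[0.7123]  K=[0.5648]  nu=[-1.0647]  x^+=[-1.5166]  P^+=[0.1751]
step 4: x^-=[-1.1526]  P^-=[0.4011]  S=[0.7111]  K=[0.5641]  nu=[3.4126]  x^+=[0.7723]  P^+=[0.1749]

innov = [3.4126]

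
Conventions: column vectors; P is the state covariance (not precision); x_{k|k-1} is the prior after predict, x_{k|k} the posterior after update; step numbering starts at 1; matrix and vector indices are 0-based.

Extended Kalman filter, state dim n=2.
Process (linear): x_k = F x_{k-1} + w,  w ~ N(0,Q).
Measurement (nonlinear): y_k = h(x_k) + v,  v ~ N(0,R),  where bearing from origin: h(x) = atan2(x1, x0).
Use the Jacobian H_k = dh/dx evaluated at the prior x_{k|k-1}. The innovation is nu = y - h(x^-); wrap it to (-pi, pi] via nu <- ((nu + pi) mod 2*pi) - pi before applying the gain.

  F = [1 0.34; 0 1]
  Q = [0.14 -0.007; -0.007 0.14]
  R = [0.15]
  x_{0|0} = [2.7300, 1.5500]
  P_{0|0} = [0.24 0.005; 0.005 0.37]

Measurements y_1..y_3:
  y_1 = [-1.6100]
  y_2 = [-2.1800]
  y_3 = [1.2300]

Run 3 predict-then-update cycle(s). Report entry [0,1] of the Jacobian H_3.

H_jac[0,1] = 0.2976

step 1: x^-=[3.2570, 1.5500]  P^-=[0.4262 0.1238; 0.1238 0.5100]  H_jac=[-0.1191 0.2503]  S=[0.1806]  K=[-0.1095; 0.6252]  nu=[-2.0542]  x^+=[3.4820, 0.2658]  P^+=[0.4240 0.1362; 0.1362 0.4394]
step 2: x^-=[3.5723, 0.2658]  P^-=[0.7074 0.2786; 0.2786 0.5794]  H_jac=[-0.0207 0.2784]  S=[0.1920]  K=[0.3276; 0.8101]  nu=[-2.2543]  x^+=[2.8338, -1.5603]  P^+=[0.6868 0.2276; 0.2276 0.4534]
step 3: x^-=[2.3033, -1.5603]  P^-=[1.0340 0.3748; 0.3748 0.5934]  H_jac=[0.2016 0.2976]  S=[0.2895]  K=[1.1051; 0.8708]  nu=[1.8254]  x^+=[4.3206, 0.0293]  P^+=[0.6804 0.0961; 0.0961 0.3738]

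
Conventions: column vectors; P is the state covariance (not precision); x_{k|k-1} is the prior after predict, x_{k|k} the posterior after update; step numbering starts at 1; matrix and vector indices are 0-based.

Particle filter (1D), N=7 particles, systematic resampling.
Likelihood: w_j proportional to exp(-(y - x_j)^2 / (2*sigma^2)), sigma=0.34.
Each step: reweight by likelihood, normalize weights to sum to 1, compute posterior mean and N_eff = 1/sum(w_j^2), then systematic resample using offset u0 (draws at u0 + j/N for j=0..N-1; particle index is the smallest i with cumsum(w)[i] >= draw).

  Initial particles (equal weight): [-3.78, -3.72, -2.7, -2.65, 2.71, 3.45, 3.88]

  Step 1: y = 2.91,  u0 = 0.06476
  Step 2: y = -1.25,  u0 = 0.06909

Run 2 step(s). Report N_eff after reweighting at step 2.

N_eff = 5.0000

step 1: w=[0.0000, 0.0000, 0.0000, 0.0000, 0.7369, 0.2482, 0.0150]  mean=2.9112  Neff=1.6535  idx=[4, 4, 4, 4, 4, 5, 5]
step 2: w=[0.2000, 0.2000, 0.2000, 0.2000, 0.2000, 0.0000, 0.0000]  mean=2.7100  Neff=5.0000  idx=[0, 1, 1, 2, 3, 3, 4]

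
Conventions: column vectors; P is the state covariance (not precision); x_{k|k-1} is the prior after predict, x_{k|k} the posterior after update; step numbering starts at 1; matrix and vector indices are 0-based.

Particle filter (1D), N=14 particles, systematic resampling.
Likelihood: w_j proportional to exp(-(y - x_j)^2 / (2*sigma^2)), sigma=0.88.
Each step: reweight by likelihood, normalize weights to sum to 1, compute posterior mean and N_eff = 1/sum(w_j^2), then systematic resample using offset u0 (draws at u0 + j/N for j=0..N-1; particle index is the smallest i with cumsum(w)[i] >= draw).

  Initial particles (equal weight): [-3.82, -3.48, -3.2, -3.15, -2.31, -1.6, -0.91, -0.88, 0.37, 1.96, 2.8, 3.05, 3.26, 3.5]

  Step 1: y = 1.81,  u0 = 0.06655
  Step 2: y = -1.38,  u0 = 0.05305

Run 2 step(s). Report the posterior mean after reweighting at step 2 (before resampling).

step 1: w=[0.0000, 0.0000, 0.0000, 0.0000, 0.0000, 0.0002, 0.0033, 0.0036, 0.1015, 0.3815, 0.2056, 0.1434, 0.0996, 0.0612]  mean=2.3311  Neff=4.3027  idx=[8, 9, 9, 9, 9, 9, 10, 10, 10, 11, 11, 12, 12, 13]
step 2: w=[0.9735, 0.0052, 0.0052, 0.0052, 0.0052, 0.0052, 0.0001, 0.0001, 0.0001, 0.0000, 0.0000, 0.0000, 0.0000, 0.0000]  mean=0.4124  Neff=1.0550  idx=[0, 0, 0, 0, 0, 0, 0, 0, 0, 0, 0, 0, 0, 2]

post_mean = 0.4124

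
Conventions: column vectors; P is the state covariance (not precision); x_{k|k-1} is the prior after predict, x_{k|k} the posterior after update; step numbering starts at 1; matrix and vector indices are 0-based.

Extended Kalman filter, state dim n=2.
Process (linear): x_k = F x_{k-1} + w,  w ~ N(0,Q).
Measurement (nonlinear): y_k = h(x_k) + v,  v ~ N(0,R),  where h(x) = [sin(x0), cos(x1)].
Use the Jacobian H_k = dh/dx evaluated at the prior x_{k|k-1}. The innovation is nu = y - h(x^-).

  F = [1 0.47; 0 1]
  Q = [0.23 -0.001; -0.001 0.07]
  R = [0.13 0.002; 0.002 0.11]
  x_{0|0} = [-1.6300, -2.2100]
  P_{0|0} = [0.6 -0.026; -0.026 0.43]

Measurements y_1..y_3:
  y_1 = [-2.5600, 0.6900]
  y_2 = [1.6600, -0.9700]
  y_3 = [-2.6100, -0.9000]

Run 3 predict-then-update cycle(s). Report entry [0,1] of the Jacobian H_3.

H_jac[0,1] = 0.0000

step 1: x^-=[-2.6687, -2.2100]  P^-=[0.9005 0.1751; 0.1751 0.5000]  H_jac=[-0.8903 0.0000; 0.0000 0.8026]  S=[0.8437 -0.1231; -0.1231 0.4321]  K=[-0.9419 0.0569; -0.0514 0.9141]  nu=[-2.1045, 1.2866]  x^+=[-0.6133, -0.9258]  P^+=[0.1374 0.0054; 0.0054 0.1252]
step 2: x^-=[-1.0484, -0.9258]  P^-=[0.4002 0.0633; 0.0633 0.1952]  H_jac=[0.4990 0.0000; 0.0000 0.7991]  S=[0.2296 0.0272; 0.0272 0.2346]  K=[0.8558 0.1162; 0.0595 0.6578]  nu=[2.5266, -1.5712]  x^+=[0.9313, -1.8090]  P^+=[0.2234 0.0181; 0.0181 0.0907]
step 3: x^-=[0.0811, -1.8090]  P^-=[0.4905 0.0598; 0.0598 0.1607]  H_jac=[0.9967 0.0000; 0.0000 0.9718]  S=[0.6173 0.0599; 0.0599 0.2617]  K=[0.7880 0.0416; 0.0395 0.5876]  nu=[-2.6910, -0.6640]  x^+=[-2.0670, -2.3055]  P^+=[0.1029 0.0063; 0.0063 0.0666]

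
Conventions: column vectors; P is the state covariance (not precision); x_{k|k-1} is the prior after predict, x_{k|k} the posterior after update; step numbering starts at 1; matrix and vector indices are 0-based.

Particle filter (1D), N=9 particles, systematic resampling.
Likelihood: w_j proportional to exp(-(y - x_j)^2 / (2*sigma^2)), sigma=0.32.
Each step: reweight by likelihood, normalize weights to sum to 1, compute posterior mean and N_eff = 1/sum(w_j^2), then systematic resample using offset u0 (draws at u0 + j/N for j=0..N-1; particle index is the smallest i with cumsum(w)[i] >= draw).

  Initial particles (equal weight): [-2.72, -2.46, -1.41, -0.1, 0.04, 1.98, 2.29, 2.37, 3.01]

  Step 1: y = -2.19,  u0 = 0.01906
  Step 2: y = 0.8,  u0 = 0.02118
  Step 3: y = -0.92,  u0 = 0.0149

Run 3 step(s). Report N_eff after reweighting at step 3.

N_eff = 9.0000

step 1: w=[0.2523, 0.6967, 0.0510, 0.0000, 0.0000, 0.0000, 0.0000, 0.0000, 0.0000]  mean=-2.4721  Neff=1.8128  idx=[0, 0, 0, 1, 1, 1, 1, 1, 1]
step 2: w=[0.0000, 0.0000, 0.0000, 0.1667, 0.1667, 0.1667, 0.1667, 0.1667, 0.1667]  mean=-2.4600  Neff=6.0011  idx=[3, 3, 4, 5, 5, 6, 7, 7, 8]
step 3: w=[0.1111, 0.1111, 0.1111, 0.1111, 0.1111, 0.1111, 0.1111, 0.1111, 0.1111]  mean=-2.4600  Neff=9.0000  idx=[0, 1, 2, 3, 4, 5, 6, 7, 8]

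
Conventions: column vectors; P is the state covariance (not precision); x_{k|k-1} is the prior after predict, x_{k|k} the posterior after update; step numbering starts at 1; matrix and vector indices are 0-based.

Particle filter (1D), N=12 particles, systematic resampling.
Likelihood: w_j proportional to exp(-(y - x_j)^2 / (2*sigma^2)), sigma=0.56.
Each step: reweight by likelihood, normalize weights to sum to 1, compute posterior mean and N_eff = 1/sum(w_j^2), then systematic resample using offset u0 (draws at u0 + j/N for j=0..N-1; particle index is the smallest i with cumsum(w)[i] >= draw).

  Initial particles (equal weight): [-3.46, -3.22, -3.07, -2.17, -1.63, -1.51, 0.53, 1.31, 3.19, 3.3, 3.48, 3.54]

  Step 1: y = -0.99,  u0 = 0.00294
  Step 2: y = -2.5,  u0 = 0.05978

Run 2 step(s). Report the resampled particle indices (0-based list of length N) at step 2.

resampled_idx = [0, 0, 0, 1, 2, 3, 4, 5, 7, 8, 10, 11]

step 1: w=[0.0000, 0.0003, 0.0008, 0.0832, 0.3986, 0.4977, 0.0192, 0.0002, 0.0000, 0.0000, 0.0000, 0.0000]  mean=-1.5748  Neff=2.4162  idx=[3, 4, 4, 4, 4, 4, 5, 5, 5, 5, 5, 5]
step 2: w=[0.2339, 0.0832, 0.0832, 0.0832, 0.0832, 0.0832, 0.0583, 0.0583, 0.0583, 0.0583, 0.0583, 0.0583]  mean=-1.7143  Neff=9.1108  idx=[0, 0, 0, 1, 2, 3, 4, 5, 7, 8, 10, 11]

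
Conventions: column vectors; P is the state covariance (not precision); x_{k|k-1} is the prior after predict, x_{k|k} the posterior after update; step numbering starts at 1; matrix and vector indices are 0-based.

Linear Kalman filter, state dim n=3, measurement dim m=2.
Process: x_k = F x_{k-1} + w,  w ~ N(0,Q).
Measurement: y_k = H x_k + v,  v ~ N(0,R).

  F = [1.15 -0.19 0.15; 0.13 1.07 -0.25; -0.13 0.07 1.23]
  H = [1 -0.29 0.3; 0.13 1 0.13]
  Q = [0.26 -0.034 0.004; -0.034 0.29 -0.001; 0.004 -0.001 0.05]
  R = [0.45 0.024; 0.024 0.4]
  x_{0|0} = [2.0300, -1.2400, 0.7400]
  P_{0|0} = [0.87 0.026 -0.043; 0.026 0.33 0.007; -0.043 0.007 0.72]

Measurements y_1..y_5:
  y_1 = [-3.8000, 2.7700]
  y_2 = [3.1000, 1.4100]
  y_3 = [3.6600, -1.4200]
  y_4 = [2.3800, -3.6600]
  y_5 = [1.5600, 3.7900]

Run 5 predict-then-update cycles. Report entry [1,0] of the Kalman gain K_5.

step 1: x^-=[2.6811, -1.2479, 0.5595]  P^-=[1.4121 0.0463 -0.0564; 0.0463 0.7338 -0.2149; -0.0564 -0.2149 1.1701]  S=[2.0058 0.0190; 0.0190 1.1317]  K=[0.6871 0.1851; -0.1211 0.6311; 0.1786 -0.0650]  nu=[-7.0108, 3.5966]  x^+=[-1.4705, 1.8712, -0.9262]  P^+=[0.4215 0.0733 -0.2887; 0.0733 0.2566 -0.1274; -0.2887 -0.1274 1.1018]
step 2: x^-=[-2.1855, 2.0426, -0.8171]  P^-=[0.7271 0.0747 -0.2257; 0.0747 0.7670 -0.5582; -0.2257 -0.5582 1.7943]  S=[1.3215 -0.1466; -0.1466 1.0763]  K=[0.5046 0.1987; -0.1685 0.6313; 0.3275 -0.2846]  nu=[6.1230, -0.2423]  x^+=[0.8563, 0.8581, 1.2569]  P^+=[0.3775 0.0938 -0.3947; 0.0938 0.2694 -0.2546; -0.3947 -0.2546 1.5381]
step 3: x^-=[1.0102, 0.7153, 1.4947]  P^-=[0.6409 0.0760 -0.2562; 0.0760 0.8889 -0.8790; -0.2562 -0.8790 2.4654]  S=[1.3427 -0.2551; -0.2551 1.1240]  K=[0.4441 0.2129; -0.2082 0.6508; 0.4701 -0.4198]  nu=[2.4088, -2.4609]  x^+=[1.5561, -1.3876, 3.6603]  P^+=[0.3734 0.1068 -0.4581; 0.1068 0.2856 -0.3402; -0.4581 -0.3402 1.8698]
step 4: x^-=[2.6022, -2.1976, 4.2028]  P^-=[0.6208 0.0745 -0.2625; 0.0745 0.9817 -1.1047; -0.2625 -1.1047 2.9726]  S=[1.4124 -0.3265; -0.3265 1.1657]  K=[0.4197 0.2214; -0.2303 0.6628; 0.5593 -0.4887]  nu=[-2.1203, -2.3471]  x^+=[1.1927, -3.2649, 4.1640]  P^+=[0.3756 0.1141 -0.4945; 0.1141 0.2951 -0.3874; -0.4945 -0.3874 2.0737]
step 5: x^-=[2.6166, -4.3794, 4.7381]  P^-=[0.6157 0.0739 -0.2648; 0.0739 1.0350 -1.2359; -0.2648 -1.2359 3.2845]  S=[1.4616 -0.3658; -0.3658 1.1898]  K=[0.4088 0.2261; -0.2411 0.6688; 0.6075 -0.5221]  nu=[-3.7480, 7.2133]  x^+=[2.7156, 1.3482, -1.3047]  P^+=[0.3782 0.1181 -0.5152; 0.1181 0.2999 -0.4118; -0.5152 -0.4118 2.1887]

K[1,0] = -0.2411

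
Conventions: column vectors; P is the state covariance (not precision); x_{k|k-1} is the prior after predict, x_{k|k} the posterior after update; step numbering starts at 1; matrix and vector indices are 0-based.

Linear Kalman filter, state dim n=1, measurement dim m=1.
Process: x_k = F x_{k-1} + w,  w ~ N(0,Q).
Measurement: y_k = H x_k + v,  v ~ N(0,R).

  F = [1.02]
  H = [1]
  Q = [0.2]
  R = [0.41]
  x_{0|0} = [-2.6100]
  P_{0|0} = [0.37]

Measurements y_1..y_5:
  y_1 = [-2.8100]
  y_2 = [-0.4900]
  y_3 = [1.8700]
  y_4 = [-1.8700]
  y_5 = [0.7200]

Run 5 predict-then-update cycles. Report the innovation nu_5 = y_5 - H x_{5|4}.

step 1: x^-=[-2.6622]  P^-=[0.5849]  S=[0.9949]  K=[0.5879]  nu=[-0.1478]  x^+=[-2.7491]  P^+=[0.2410]
step 2: x^-=[-2.8041]  P^-=[0.4508]  S=[0.8608]  K=[0.5237]  nu=[2.3141]  x^+=[-1.5922]  P^+=[0.2147]
step 3: x^-=[-1.6241]  P^-=[0.4234]  S=[0.8334]  K=[0.5080]  nu=[3.4941]  x^+=[0.1510]  P^+=[0.2083]
step 4: x^-=[0.1541]  P^-=[0.4167]  S=[0.8267]  K=[0.5041]  nu=[-2.0241]  x^+=[-0.8662]  P^+=[0.2067]
step 5: x^-=[-0.8835]  P^-=[0.4150]  S=[0.8250]  K=[0.5030]  nu=[1.6035]  x^+=[-0.0769]  P^+=[0.2062]

innov = [1.6035]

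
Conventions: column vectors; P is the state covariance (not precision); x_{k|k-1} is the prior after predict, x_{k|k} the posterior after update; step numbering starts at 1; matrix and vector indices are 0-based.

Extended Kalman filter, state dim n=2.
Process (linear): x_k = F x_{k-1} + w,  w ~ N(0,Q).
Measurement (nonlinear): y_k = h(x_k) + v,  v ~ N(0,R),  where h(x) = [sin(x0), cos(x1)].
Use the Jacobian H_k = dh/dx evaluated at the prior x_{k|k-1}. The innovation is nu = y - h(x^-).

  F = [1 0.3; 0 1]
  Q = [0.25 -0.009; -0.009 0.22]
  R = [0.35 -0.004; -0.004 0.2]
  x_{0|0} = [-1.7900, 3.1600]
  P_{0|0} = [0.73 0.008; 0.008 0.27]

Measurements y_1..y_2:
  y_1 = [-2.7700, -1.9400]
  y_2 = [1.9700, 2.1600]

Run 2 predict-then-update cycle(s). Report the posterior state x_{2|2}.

x_post = [-2.7085, 1.2026]

step 1: x^-=[-0.8420, 3.1600]  P^-=[1.0091 0.0800; 0.0800 0.4900]  H_jac=[0.6660 0.0000; 0.0000 0.0184]  S=[0.7976 -0.0030; -0.0030 0.2002]  K=[0.8427 0.0201; 0.0670 0.0461]  nu=[-2.0240, -0.9402]  x^+=[-2.5665, 2.9811]  P^+=[0.4428 0.0349; 0.0349 0.4860]
step 2: x^-=[-1.6722, 2.9811]  P^-=[0.7574 0.1717; 0.1717 0.7060]  H_jac=[-0.1012 0.0000; 0.0000 -0.1598]  S=[0.3578 -0.0012; -0.0012 0.2180]  K=[-0.2147 -0.1271; -0.0503 -0.5177]  nu=[2.9649, 3.1472]  x^+=[-2.7085, 1.2026]  P^+=[0.7375 0.1537; 0.1537 0.6467]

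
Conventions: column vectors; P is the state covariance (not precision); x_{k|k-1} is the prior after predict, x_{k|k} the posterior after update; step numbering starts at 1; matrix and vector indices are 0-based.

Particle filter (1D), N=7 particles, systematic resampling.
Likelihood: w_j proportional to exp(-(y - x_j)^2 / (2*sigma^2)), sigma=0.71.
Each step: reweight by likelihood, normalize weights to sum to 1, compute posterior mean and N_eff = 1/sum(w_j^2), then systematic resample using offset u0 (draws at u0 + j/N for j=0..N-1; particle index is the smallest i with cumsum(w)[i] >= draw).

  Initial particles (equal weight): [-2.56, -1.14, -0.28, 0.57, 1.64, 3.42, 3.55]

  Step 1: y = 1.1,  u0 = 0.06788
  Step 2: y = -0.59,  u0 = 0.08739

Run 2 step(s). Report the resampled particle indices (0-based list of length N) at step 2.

resampled_idx = [0, 0, 0, 0, 1, 2, 3]

step 1: w=[0.0000, 0.0041, 0.0905, 0.4529, 0.4481, 0.0029, 0.0016]  mean=0.9783  Neff=2.4150  idx=[2, 3, 3, 3, 4, 4, 4]
step 2: w=[0.5284, 0.1530, 0.1530, 0.1530, 0.0042, 0.0042, 0.0042]  mean=0.1343  Neff=2.8613  idx=[0, 0, 0, 0, 1, 2, 3]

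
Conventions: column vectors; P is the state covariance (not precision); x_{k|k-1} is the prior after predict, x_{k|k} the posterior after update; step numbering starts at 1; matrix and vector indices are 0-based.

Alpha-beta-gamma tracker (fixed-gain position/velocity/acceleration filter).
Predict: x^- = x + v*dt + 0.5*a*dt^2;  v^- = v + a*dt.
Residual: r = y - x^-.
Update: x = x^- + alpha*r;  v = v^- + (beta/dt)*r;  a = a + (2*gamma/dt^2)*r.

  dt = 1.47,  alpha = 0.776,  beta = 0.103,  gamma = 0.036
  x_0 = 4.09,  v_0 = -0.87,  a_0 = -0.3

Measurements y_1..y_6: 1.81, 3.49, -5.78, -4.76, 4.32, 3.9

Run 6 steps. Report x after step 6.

x_post = 2.6752

step 1: x_pred=2.4870  r=-0.6770  x^+=1.9616  v^+=-1.3584  a^+=-0.3226
step 2: x_pred=-0.3838  r=3.8738  x^+=2.6223  v^+=-1.5612  a^+=-0.1935
step 3: x_pred=0.1183  r=-5.8983  x^+=-4.4588  v^+=-2.2589  a^+=-0.3900
step 4: x_pred=-8.2007  r=3.4407  x^+=-5.5307  v^+=-2.5911  a^+=-0.2754
step 5: x_pred=-9.6372  r=13.9572  x^+=1.1936  v^+=-2.0179  a^+=0.1897
step 6: x_pred=-1.5679  r=5.4679  x^+=2.6752  v^+=-1.3560  a^+=0.3719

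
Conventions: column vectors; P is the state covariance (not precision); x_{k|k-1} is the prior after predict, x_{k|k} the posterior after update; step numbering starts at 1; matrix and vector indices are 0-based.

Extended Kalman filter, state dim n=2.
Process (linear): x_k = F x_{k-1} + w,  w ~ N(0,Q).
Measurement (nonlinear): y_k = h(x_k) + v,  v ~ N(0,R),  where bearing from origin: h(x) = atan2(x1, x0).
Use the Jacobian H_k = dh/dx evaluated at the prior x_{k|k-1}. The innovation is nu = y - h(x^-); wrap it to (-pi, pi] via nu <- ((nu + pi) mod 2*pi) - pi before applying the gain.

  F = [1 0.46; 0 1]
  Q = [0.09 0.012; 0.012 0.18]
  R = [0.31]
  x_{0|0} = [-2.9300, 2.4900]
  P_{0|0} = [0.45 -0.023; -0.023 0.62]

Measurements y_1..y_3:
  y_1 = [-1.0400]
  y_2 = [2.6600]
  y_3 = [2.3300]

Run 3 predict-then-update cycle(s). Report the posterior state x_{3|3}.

x_post = [-2.1494, 1.3116]

step 1: x^-=[-1.7846, 2.4900]  P^-=[0.6500 0.2742; 0.2742 0.8000]  H_jac=[-0.2653 -0.1902]  S=[0.4124]  K=[-0.5447; -0.5453]  nu=[3.0505]  x^+=[-3.4462, 0.8264]  P^+=[0.5277 0.1517; 0.1517 0.6774]
step 2: x^-=[-3.0661, 0.8264]  P^-=[0.9006 0.4753; 0.4753 0.8574]  H_jac=[-0.0820 -0.3041]  S=[0.4190]  K=[-0.5211; -0.7151]  nu=[-0.2183]  x^+=[-2.9523, 0.9825]  P^+=[0.7868 0.3192; 0.3192 0.6431]
step 3: x^-=[-2.5003, 0.9825]  P^-=[1.3065 0.6270; 0.6270 0.8231]  H_jac=[-0.1361 -0.3464]  S=[0.4921]  K=[-0.8028; -0.7528]  nu=[-0.4372]  x^+=[-2.1494, 1.3116]  P^+=[0.9894 0.3295; 0.3295 0.5441]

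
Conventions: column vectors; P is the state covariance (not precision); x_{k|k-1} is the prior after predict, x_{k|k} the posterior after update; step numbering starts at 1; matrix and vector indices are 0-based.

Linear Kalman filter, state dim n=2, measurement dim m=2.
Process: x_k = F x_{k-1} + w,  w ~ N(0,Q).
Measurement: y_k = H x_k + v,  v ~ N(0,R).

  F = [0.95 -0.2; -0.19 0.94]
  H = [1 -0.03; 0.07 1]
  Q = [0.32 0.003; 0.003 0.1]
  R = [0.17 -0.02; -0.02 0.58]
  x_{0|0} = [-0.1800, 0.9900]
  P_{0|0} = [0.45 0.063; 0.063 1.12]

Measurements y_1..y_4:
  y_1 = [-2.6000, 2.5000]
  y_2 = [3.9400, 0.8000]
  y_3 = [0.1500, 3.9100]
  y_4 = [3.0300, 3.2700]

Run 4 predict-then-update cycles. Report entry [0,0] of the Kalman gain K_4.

K[0,0] = 0.7232

step 1: x^-=[-0.3690, 0.9648]  P^-=[0.7470 -0.2301; -0.2301 1.0834]  S=[0.9318 -0.2299; -0.2299 1.6348]  K=[0.8104 0.0052; -0.1252 0.6352]  nu=[-2.2021, 1.5610]  x^+=[-2.1454, 2.2320]  P^+=[0.1370 -0.0228; -0.0228 0.3725]
step 2: x^-=[-2.4846, 2.5057]  P^-=[0.4672 -0.1130; -0.1130 0.4423]  S=[0.6444 -0.1133; -0.1133 1.0087]  K=[0.7307 0.0025; -0.1226 0.4168]  nu=[6.4997, -1.5318]  x^+=[2.2612, 1.0701]  P^+=[0.1235 -0.0218; -0.0218 0.2457]
step 3: x^-=[1.9341, 0.5763]  P^-=[0.4496 -0.0858; -0.0858 0.3294]  S=[0.6250 -0.0840; -0.0840 0.8996]  K=[0.7244 0.0073; -0.1061 0.3496]  nu=[-1.7668, 3.1983]  x^+=[0.6775, 1.8817]  P^+=[0.1224 -0.0188; -0.0188 0.2062]
step 4: x^-=[0.2673, 1.6401]  P^-=[0.4459 -0.0754; -0.0754 0.2933]  S=[0.6207 -0.0728; -0.0728 0.8650]  K=[0.7232 0.0098; -0.0975 0.3248]  nu=[2.8119, 1.6112]  x^+=[2.3166, 1.8892]  P^+=[0.1222 -0.0173; -0.0173 0.1916]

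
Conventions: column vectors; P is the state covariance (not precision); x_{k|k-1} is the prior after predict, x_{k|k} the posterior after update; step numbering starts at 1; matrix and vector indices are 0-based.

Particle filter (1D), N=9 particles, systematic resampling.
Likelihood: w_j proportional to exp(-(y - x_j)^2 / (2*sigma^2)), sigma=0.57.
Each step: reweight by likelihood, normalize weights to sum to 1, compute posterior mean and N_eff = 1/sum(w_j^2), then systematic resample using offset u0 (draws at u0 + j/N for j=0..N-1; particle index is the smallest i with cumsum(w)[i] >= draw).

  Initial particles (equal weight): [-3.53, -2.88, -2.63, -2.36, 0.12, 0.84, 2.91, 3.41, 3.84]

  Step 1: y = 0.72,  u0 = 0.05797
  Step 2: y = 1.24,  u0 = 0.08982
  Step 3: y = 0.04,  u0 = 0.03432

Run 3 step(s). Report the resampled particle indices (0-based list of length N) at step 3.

step 1: w=[0.0000, 0.0000, 0.0000, 0.0000, 0.3699, 0.6297, 0.0004, 0.0000, 0.0000]  mean=0.5745  Neff=1.8751  idx=[4, 4, 4, 5, 5, 5, 5, 5, 5]
step 2: w=[0.0283, 0.0283, 0.0283, 0.1525, 0.1525, 0.1525, 0.1525, 0.1525, 0.1525]  mean=0.7789  Neff=7.0439  idx=[3, 3, 4, 5, 5, 6, 7, 8, 8]
step 3: w=[0.1111, 0.1111, 0.1111, 0.1111, 0.1111, 0.1111, 0.1111, 0.1111, 0.1111]  mean=0.8400  Neff=9.0000  idx=[0, 1, 2, 3, 4, 5, 6, 7, 8]

resampled_idx = [0, 1, 2, 3, 4, 5, 6, 7, 8]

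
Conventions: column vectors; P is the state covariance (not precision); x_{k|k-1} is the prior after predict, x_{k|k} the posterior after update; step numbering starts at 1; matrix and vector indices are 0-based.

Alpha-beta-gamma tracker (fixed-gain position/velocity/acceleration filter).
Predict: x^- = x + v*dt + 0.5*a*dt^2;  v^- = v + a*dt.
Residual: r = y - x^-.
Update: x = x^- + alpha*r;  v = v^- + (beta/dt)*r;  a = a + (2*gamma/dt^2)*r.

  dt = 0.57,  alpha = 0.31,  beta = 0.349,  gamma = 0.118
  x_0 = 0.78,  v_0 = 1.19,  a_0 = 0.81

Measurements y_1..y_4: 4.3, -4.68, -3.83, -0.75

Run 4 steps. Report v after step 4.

v_post = -7.3627

step 1: x_pred=1.5899  r=2.7101  x^+=2.4300  v^+=3.3111  a^+=2.7786
step 2: x_pred=4.7687  r=-9.4487  x^+=1.8396  v^+=-0.8904  a^+=-4.0848
step 3: x_pred=0.6685  r=-4.4985  x^+=-0.7260  v^+=-5.9731  a^+=-7.3524
step 4: x_pred=-5.3251  r=4.5751  x^+=-3.9068  v^+=-7.3627  a^+=-4.0291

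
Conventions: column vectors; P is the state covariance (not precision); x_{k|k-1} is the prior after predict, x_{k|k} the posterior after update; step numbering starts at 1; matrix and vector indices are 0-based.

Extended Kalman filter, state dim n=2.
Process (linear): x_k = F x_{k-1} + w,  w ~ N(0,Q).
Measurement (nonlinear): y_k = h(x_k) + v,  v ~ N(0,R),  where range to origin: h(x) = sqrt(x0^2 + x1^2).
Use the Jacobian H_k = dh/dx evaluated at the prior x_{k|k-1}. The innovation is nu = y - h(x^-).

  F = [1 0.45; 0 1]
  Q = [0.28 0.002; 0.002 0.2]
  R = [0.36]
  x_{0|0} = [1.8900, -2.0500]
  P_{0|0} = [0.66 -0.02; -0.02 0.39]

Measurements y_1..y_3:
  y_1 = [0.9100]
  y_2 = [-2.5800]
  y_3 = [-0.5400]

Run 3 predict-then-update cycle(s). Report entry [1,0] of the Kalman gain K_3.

K[1,0] = 0.1805

step 1: x^-=[0.9675, -2.0500]  P^-=[1.0010 0.1575; 0.1575 0.5900]  H_jac=[0.4268 -0.9043]  S=[0.9033]  K=[0.3153; -0.5163]  nu=[-1.3568]  x^+=[0.5397, -1.3495]  P^+=[0.9112 0.3045; 0.3045 0.3492]
step 2: x^-=[-0.0676, -1.3495]  P^-=[1.5360 0.4637; 0.4637 0.5492]  H_jac=[-0.0500 -0.9987]  S=[0.9580]  K=[-0.5636; -0.5968]  nu=[-3.9312]  x^+=[2.1479, 0.9966]  P^+=[1.2317 0.1415; 0.1415 0.2080]
step 3: x^-=[2.5964, 0.9966]  P^-=[1.6812 0.2371; 0.2371 0.4080]  H_jac=[0.9336 0.3583]  S=[2.0363]  K=[0.8125; 0.1805]  nu=[-3.3211]  x^+=[-0.1019, 0.3971]  P^+=[0.3369 -0.0615; -0.0615 0.3417]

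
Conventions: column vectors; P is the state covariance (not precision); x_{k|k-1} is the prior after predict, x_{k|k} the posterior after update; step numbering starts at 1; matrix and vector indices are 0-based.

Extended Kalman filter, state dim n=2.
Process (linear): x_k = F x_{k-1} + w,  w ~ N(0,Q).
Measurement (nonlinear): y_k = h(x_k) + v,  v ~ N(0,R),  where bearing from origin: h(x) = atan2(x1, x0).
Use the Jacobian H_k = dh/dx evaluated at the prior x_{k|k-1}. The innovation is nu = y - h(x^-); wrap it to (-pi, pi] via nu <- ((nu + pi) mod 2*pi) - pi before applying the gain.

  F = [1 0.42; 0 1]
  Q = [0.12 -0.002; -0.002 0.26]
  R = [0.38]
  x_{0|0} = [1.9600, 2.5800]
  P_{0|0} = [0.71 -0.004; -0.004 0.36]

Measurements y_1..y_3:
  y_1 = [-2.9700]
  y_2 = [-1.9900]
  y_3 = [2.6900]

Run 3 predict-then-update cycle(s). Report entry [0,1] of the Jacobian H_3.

H_jac[0,1] = 0.1483

step 1: x^-=[3.0436, 2.5800]  P^-=[0.8901 0.1452; 0.1452 0.6200]  H_jac=[-0.1621 0.1912]  S=[0.4170]  K=[-0.2793; 0.2278]  nu=[2.6100]  x^+=[2.3145, 3.1746]  P^+=[0.8576 0.1717; 0.1717 0.5984]
step 2: x^-=[3.6478, 3.1746]  P^-=[1.2274 0.4210; 0.4210 0.8584]  H_jac=[-0.1358 0.1560]  S=[0.4057]  K=[-0.2488; 0.1892]  nu=[-2.7061]  x^+=[4.3212, 2.6627]  P^+=[1.2023 0.4401; 0.4401 0.8438]
step 3: x^-=[5.4395, 2.6627]  P^-=[1.8409 0.7926; 0.7926 1.1038]  H_jac=[-0.0726 0.1483]  S=[0.3969]  K=[-0.0406; 0.2675]  nu=[2.2348]  x^+=[5.3489, 3.2604]  P^+=[1.8402 0.7969; 0.7969 1.0754]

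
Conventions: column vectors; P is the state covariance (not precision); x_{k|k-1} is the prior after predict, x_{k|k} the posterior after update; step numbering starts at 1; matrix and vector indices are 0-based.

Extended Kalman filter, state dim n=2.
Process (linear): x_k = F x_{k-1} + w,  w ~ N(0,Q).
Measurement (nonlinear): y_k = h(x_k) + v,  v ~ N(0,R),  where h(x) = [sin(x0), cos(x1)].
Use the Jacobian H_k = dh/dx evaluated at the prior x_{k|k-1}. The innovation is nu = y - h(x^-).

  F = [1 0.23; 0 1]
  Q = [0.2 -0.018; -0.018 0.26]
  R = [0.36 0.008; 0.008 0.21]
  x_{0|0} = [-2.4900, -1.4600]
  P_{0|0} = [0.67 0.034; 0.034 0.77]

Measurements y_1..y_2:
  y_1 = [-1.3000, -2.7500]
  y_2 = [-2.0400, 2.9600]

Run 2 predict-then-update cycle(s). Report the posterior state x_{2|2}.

step 1: x^-=[-2.8258, -1.4600]  P^-=[0.9264 0.1931; 0.1931 1.0300]  H_jac=[-0.9506 0.0000; 0.0000 0.9939]  S=[1.1970 -0.1744; -0.1744 1.2274]  K=[-0.7279 0.0529; -0.0325 0.8294]  nu=[-0.9894, -2.8606]  x^+=[-2.2569, -3.8004]  P^+=[0.2752 0.0053; 0.0053 0.1750]
step 2: x^-=[-3.1310, -3.8004]  P^-=[0.4869 0.0276; 0.0276 0.4350]  H_jac=[-0.9999 0.0000; 0.0000 -0.6122]  S=[0.8469 0.0249; 0.0249 0.3730]  K=[-0.5747 -0.0069; -0.0116 -0.7131]  nu=[-2.0294, 3.7507]  x^+=[-1.9906, -6.4516]  P^+=[0.2070 0.0099; 0.0099 0.2448]

x_post = [-1.9906, -6.4516]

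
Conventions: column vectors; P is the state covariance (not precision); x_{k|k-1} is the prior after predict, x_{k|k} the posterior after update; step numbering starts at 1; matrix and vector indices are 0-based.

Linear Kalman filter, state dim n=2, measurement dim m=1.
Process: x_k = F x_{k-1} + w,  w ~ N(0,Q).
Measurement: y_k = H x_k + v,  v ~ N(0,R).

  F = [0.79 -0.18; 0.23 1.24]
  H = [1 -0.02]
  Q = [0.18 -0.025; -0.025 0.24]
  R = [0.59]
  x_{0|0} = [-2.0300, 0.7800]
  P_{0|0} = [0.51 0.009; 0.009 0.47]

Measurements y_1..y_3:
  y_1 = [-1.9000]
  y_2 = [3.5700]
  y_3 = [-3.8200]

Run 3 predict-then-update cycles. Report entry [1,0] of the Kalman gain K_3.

step 1: x^-=[-1.7441, 0.5003]  P^-=[0.5110 -0.0288; -0.0288 0.9948]  S=[1.1025]  K=[0.4640; -0.0442]  nu=[-0.1459]  x^+=[-1.8118, 0.5067]  P^+=[0.2736 -0.0062; -0.0062 0.9926]
step 2: x^-=[-1.5225, 0.2116]  P^-=[0.3847 -0.2027; -0.2027 1.7772]  S=[0.9835]  K=[0.3953; -0.2422]  nu=[5.0968]  x^+=[0.4920, -1.0228]  P^+=[0.2310 -0.1085; -0.1085 1.7195]
step 3: x^-=[0.5728, -1.1551]  P^-=[0.4108 -0.4686; -0.4686 2.8343]  S=[1.0206]  K=[0.4116; -0.5147]  nu=[-4.4159]  x^+=[-1.2449, 1.1177]  P^+=[0.2378 -0.2524; -0.2524 2.5639]

K[1,0] = -0.5147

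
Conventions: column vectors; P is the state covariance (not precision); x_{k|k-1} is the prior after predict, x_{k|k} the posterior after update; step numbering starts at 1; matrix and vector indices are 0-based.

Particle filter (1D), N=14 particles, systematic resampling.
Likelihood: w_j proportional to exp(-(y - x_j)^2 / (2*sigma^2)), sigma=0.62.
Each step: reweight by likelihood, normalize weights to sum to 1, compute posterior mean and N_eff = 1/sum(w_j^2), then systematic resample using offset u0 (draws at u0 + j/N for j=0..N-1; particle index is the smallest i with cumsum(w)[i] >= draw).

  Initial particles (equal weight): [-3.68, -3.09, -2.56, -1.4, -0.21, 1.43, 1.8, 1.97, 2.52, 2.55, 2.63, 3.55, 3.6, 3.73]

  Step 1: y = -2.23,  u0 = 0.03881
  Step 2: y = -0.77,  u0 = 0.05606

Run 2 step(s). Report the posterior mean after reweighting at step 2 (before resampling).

post_mean = -1.4693

step 1: w=[0.0376, 0.2211, 0.5022, 0.2362, 0.0029, 0.0000, 0.0000, 0.0000, 0.0000, 0.0000, 0.0000, 0.0000, 0.0000, 0.0000]  mean=-2.4385  Neff=2.7905  idx=[1, 1, 1, 1, 2, 2, 2, 2, 2, 2, 2, 3, 3, 3]
step 2: w=[0.0005, 0.0005, 0.0005, 0.0005, 0.0081, 0.0081, 0.0081, 0.0081, 0.0081, 0.0081, 0.0081, 0.3137, 0.3137, 0.3137]  mean=-1.4693  Neff=3.3820  idx=[10, 11, 11, 11, 11, 12, 12, 12, 12, 13, 13, 13, 13, 13]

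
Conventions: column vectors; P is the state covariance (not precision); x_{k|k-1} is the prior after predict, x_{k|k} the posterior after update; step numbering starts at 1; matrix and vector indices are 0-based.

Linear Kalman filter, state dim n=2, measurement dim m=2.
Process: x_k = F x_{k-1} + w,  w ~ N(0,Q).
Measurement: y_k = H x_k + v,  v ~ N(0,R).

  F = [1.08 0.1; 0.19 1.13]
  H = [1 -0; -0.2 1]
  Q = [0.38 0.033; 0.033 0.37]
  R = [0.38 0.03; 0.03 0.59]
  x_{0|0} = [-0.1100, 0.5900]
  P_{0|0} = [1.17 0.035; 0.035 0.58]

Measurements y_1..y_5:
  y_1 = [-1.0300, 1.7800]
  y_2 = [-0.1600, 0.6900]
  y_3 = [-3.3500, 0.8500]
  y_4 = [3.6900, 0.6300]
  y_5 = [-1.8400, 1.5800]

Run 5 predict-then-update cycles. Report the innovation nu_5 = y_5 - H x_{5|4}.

innov = [-3.5662, 0.5408]

step 1: x^-=[-0.0598, 0.6458]  P^-=[1.7580 0.3820; 0.3820 1.1679]  S=[2.1380 0.0604; 0.0604 1.6754]  K=[0.8226 -0.0115; 0.1604 0.6457]  nu=[-0.9702, 1.1222]  x^+=[-0.8708, 1.2148]  P^+=[0.3122 0.0803; 0.0803 0.4018]
step 2: x^-=[-0.8190, 1.2072]  P^-=[0.7656 0.2420; 0.2420 0.9289]  S=[1.1456 0.1189; 0.1189 1.4527]  K=[0.6676 0.0066; 0.1496 0.5938]  nu=[0.6590, -0.6810]  x^+=[-0.3835, 0.9014]  P^+=[0.2539 0.0747; 0.0747 0.3698]
step 3: x^-=[-0.3241, 0.9457]  P^-=[0.6960 0.2194; 0.2194 0.8834]  S=[1.0760 0.1102; 0.1102 1.4135]  K=[0.6462 0.0064; 0.1442 0.5827]  nu=[-3.0259, -0.1605]  x^+=[-2.2804, 0.4157]  P^+=[0.2457 0.0723; 0.0723 0.3626]
step 4: x^-=[-2.4212, 0.0365]  P^-=[0.6859 0.2140; 0.2140 0.8729]  S=[1.0659 0.1068; 0.1068 1.4047]  K=[0.6429 0.0058; 0.1426 0.5801]  nu=[6.1112, 0.1093]  x^+=[1.5083, 0.9715]  P^+=[0.2445 0.0716; 0.0716 0.3608]
step 5: x^-=[1.7262, 1.3844]  P^-=[0.6842 0.2127; 0.2127 0.8703]  S=[1.0642 0.1058; 0.1058 1.4026]  K=[0.6424 0.0056; 0.1422 0.5794]  nu=[-3.5662, 0.5408]  x^+=[-0.5616, 1.1906]  P^+=[0.2443 0.0714; 0.0714 0.3604]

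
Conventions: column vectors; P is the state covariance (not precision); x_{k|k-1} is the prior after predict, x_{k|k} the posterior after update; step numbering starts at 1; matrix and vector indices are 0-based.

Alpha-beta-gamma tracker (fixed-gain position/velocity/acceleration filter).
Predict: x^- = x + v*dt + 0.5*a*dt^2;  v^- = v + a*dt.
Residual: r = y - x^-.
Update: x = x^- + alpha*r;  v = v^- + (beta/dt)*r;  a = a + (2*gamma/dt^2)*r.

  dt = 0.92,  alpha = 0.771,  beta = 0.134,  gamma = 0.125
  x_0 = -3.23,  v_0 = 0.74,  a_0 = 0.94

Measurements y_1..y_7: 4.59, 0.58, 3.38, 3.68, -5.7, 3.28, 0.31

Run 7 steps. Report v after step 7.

step 1: x_pred=-2.1514  r=6.7414  x^+=3.0462  v^+=2.5867  a^+=2.9312
step 2: x_pred=6.6665  r=-6.0865  x^+=1.9738  v^+=4.3969  a^+=1.1334
step 3: x_pred=6.4986  r=-3.1186  x^+=4.0942  v^+=4.9854  a^+=0.2123
step 4: x_pred=8.7706  r=-5.0906  x^+=4.8457  v^+=4.4393  a^+=-1.2913
step 5: x_pred=8.3834  r=-14.0834  x^+=-2.4749  v^+=1.2000  a^+=-5.4511
step 6: x_pred=-3.6778  r=6.9578  x^+=1.6867  v^+=-2.8016  a^+=-3.3960
step 7: x_pred=-2.3280  r=2.6380  x^+=-0.2941  v^+=-5.5417  a^+=-2.6168

v_post = -5.5417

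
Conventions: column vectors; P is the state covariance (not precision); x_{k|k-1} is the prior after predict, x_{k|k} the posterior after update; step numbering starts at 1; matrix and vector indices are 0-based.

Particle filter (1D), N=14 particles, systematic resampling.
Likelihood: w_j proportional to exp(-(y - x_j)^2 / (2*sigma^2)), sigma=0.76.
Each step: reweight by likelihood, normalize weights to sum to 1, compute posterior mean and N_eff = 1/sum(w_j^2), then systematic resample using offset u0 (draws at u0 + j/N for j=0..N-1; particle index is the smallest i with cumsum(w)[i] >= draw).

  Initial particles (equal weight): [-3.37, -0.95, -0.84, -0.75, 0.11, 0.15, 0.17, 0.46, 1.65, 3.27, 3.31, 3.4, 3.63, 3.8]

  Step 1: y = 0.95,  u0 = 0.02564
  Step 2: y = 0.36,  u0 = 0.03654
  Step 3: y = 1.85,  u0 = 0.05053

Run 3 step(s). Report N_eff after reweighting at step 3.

step 1: w=[0.0000, 0.0130, 0.0184, 0.0242, 0.1602, 0.1696, 0.1743, 0.2397, 0.1931, 0.0028, 0.0024, 0.0016, 0.0006, 0.0003]  mean=0.4813  Neff=5.5366  idx=[2, 4, 4, 5, 5, 5, 6, 6, 7, 7, 7, 8, 8, 8]
step 2: w=[0.0269, 0.0886, 0.0886, 0.0900, 0.0900, 0.0900, 0.0906, 0.0906, 0.0927, 0.0927, 0.0927, 0.0221, 0.0221, 0.0221]  mean=0.3058  Neff=11.8452  idx=[1, 1, 2, 3, 4, 5, 5, 6, 7, 8, 9, 9, 10, 12]
step 3: w=[0.0299, 0.0299, 0.0299, 0.0336, 0.0336, 0.0336, 0.0336, 0.0357, 0.0357, 0.0771, 0.0771, 0.0771, 0.0771, 0.3964]  mean=0.8380  Neff=5.2459  idx=[1, 3, 6, 8, 9, 10, 11, 12, 13, 13, 13, 13, 13, 13]

N_eff = 5.2459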